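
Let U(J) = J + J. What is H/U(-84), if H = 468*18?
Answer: -351/7 ≈ -50.143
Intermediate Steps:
U(J) = 2*J
H = 8424
H/U(-84) = 8424/((2*(-84))) = 8424/(-168) = 8424*(-1/168) = -351/7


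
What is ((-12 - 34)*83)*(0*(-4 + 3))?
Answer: 0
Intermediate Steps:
((-12 - 34)*83)*(0*(-4 + 3)) = (-46*83)*(0*(-1)) = -3818*0 = 0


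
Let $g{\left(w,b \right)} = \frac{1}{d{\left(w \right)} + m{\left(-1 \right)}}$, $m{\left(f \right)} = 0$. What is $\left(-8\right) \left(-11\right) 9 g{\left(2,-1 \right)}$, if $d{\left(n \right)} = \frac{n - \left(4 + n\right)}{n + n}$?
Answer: $-792$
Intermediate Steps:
$d{\left(n \right)} = - \frac{2}{n}$ ($d{\left(n \right)} = - \frac{4}{2 n} = - 4 \frac{1}{2 n} = - \frac{2}{n}$)
$g{\left(w,b \right)} = - \frac{w}{2}$ ($g{\left(w,b \right)} = \frac{1}{- \frac{2}{w} + 0} = \frac{1}{\left(-2\right) \frac{1}{w}} = - \frac{w}{2}$)
$\left(-8\right) \left(-11\right) 9 g{\left(2,-1 \right)} = \left(-8\right) \left(-11\right) 9 \left(\left(- \frac{1}{2}\right) 2\right) = 88 \cdot 9 \left(-1\right) = 792 \left(-1\right) = -792$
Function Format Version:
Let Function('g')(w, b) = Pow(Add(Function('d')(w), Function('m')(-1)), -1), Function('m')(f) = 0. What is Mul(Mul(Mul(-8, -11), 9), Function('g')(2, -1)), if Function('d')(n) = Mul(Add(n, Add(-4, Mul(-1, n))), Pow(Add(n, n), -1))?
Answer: -792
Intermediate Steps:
Function('d')(n) = Mul(-2, Pow(n, -1)) (Function('d')(n) = Mul(-4, Pow(Mul(2, n), -1)) = Mul(-4, Mul(Rational(1, 2), Pow(n, -1))) = Mul(-2, Pow(n, -1)))
Function('g')(w, b) = Mul(Rational(-1, 2), w) (Function('g')(w, b) = Pow(Add(Mul(-2, Pow(w, -1)), 0), -1) = Pow(Mul(-2, Pow(w, -1)), -1) = Mul(Rational(-1, 2), w))
Mul(Mul(Mul(-8, -11), 9), Function('g')(2, -1)) = Mul(Mul(Mul(-8, -11), 9), Mul(Rational(-1, 2), 2)) = Mul(Mul(88, 9), -1) = Mul(792, -1) = -792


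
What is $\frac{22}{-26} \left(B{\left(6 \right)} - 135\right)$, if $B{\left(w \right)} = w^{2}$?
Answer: $\frac{1089}{13} \approx 83.769$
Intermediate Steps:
$\frac{22}{-26} \left(B{\left(6 \right)} - 135\right) = \frac{22}{-26} \left(6^{2} - 135\right) = 22 \left(- \frac{1}{26}\right) \left(36 - 135\right) = \left(- \frac{11}{13}\right) \left(-99\right) = \frac{1089}{13}$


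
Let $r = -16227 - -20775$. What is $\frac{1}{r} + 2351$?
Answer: $\frac{10692349}{4548} \approx 2351.0$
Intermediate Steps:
$r = 4548$ ($r = -16227 + 20775 = 4548$)
$\frac{1}{r} + 2351 = \frac{1}{4548} + 2351 = \frac{10692349}{4548}$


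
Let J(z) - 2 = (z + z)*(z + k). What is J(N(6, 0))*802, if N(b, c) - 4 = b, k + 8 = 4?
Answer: 97844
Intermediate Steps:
k = -4 (k = -8 + 4 = -4)
N(b, c) = 4 + b
J(z) = 2 + 2*z*(-4 + z) (J(z) = 2 + (z + z)*(z - 4) = 2 + (2*z)*(-4 + z) = 2 + 2*z*(-4 + z))
J(N(6, 0))*802 = (2 - 8*(4 + 6) + 2*(4 + 6)²)*802 = (2 - 8*10 + 2*10²)*802 = (2 - 80 + 2*100)*802 = (2 - 80 + 200)*802 = 122*802 = 97844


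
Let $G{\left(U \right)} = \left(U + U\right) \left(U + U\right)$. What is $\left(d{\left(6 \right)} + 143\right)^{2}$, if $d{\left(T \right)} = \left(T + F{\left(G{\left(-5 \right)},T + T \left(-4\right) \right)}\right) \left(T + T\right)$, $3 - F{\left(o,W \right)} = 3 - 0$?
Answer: $46225$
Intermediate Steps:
$G{\left(U \right)} = 4 U^{2}$ ($G{\left(U \right)} = 2 U 2 U = 4 U^{2}$)
$F{\left(o,W \right)} = 0$ ($F{\left(o,W \right)} = 3 - \left(3 - 0\right) = 3 - \left(3 + 0\right) = 3 - 3 = 0$)
$d{\left(T \right)} = 2 T^{2}$ ($d{\left(T \right)} = \left(T + 0\right) \left(T + T\right) = T 2 T = 2 T^{2}$)
$\left(d{\left(6 \right)} + 143\right)^{2} = \left(2 \cdot 6^{2} + 143\right)^{2} = \left(2 \cdot 36 + 143\right)^{2} = \left(72 + 143\right)^{2} = 215^{2} = 46225$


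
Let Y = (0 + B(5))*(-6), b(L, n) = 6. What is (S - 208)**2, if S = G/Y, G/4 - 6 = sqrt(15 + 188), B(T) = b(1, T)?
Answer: (1878 + sqrt(203))**2/81 ≈ 44205.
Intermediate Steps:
B(T) = 6
Y = -36 (Y = (0 + 6)*(-6) = 6*(-6) = -36)
G = 24 + 4*sqrt(203) (G = 24 + 4*sqrt(15 + 188) = 24 + 4*sqrt(203) ≈ 80.991)
S = -2/3 - sqrt(203)/9 (S = (24 + 4*sqrt(203))/(-36) = (24 + 4*sqrt(203))*(-1/36) = -2/3 - sqrt(203)/9 ≈ -2.2498)
(S - 208)**2 = ((-2/3 - sqrt(203)/9) - 208)**2 = (-626/3 - sqrt(203)/9)**2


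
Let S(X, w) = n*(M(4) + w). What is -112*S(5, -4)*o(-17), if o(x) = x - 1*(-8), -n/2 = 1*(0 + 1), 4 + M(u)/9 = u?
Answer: 8064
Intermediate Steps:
M(u) = -36 + 9*u
n = -2 (n = -2*(0 + 1) = -2 ≈ -2.0000)
o(x) = 8 + x (o(x) = x + 8 = 8 + x)
S(X, w) = -2*w (S(X, w) = -2*((-36 + 9*4) + w) = -2*((-36 + 36) + w) = -2*(0 + w) = -2*w)
-112*S(5, -4)*o(-17) = -112*(-2*(-4))*(8 - 17) = -896*(-9) = -112*(-72) = 8064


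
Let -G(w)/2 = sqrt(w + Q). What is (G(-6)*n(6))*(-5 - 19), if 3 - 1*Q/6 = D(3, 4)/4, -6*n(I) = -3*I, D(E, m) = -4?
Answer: 432*sqrt(2) ≈ 610.94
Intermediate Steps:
n(I) = I/2 (n(I) = -(-1)*I/2 = I/2)
Q = 24 (Q = 18 - (-24)/4 = 18 - 6*(-1) = 18 + 6 = 24)
G(w) = -2*sqrt(24 + w) (G(w) = -2*sqrt(w + 24) = -2*sqrt(24 + w))
(G(-6)*n(6))*(-5 - 19) = ((-2*sqrt(24 - 6))*((1/2)*6))*(-5 - 19) = (-6*sqrt(2)*3)*(-24) = -18*sqrt(2)*(-24) = 432*sqrt(2)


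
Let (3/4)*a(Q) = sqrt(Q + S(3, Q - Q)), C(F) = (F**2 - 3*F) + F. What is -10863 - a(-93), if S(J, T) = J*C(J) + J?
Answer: -10863 - 12*I ≈ -10863.0 - 12.0*I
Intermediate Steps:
C(F) = F**2 - 2*F
S(J, T) = J + J**2*(-2 + J) (S(J, T) = J*(J*(-2 + J)) + J = J**2*(-2 + J) + J = J + J**2*(-2 + J))
a(Q) = 4*sqrt(12 + Q)/3 (a(Q) = 4*sqrt(Q + 3*(1 + 3*(-2 + 3)))/3 = 4*sqrt(Q + 3*(1 + 3*1))/3 = 4*sqrt(Q + 3*(1 + 3))/3 = 4*sqrt(Q + 3*4)/3 = 4*sqrt(Q + 12)/3 = 4*sqrt(12 + Q)/3)
-10863 - a(-93) = -10863 - 4*sqrt(12 - 93)/3 = -10863 - 4*sqrt(-81)/3 = -10863 - 4*9*I/3 = -10863 - 12*I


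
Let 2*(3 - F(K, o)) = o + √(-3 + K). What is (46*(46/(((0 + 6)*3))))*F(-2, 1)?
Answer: 2645/9 - 529*I*√5/9 ≈ 293.89 - 131.43*I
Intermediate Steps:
F(K, o) = 3 - o/2 - √(-3 + K)/2 (F(K, o) = 3 - (o + √(-3 + K))/2 = 3 + (-o/2 - √(-3 + K)/2) = 3 - o/2 - √(-3 + K)/2)
(46*(46/(((0 + 6)*3))))*F(-2, 1) = (46*(46/(((0 + 6)*3))))*(3 - ½*1 - √(-3 - 2)/2) = (46*(46/((6*3))))*(3 - ½ - I*√5/2) = (46*(46/18))*(3 - ½ - I*√5/2) = (46*(46*(1/18)))*(3 - ½ - I*√5/2) = (46*(23/9))*(5/2 - I*√5/2) = 1058*(5/2 - I*√5/2)/9 = 2645/9 - 529*I*√5/9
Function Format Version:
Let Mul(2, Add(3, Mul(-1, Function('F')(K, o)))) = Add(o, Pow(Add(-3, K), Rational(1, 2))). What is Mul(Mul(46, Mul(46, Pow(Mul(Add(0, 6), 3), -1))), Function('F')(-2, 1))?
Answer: Add(Rational(2645, 9), Mul(Rational(-529, 9), I, Pow(5, Rational(1, 2)))) ≈ Add(293.89, Mul(-131.43, I))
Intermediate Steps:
Function('F')(K, o) = Add(3, Mul(Rational(-1, 2), o), Mul(Rational(-1, 2), Pow(Add(-3, K), Rational(1, 2)))) (Function('F')(K, o) = Add(3, Mul(Rational(-1, 2), Add(o, Pow(Add(-3, K), Rational(1, 2))))) = Add(3, Add(Mul(Rational(-1, 2), o), Mul(Rational(-1, 2), Pow(Add(-3, K), Rational(1, 2))))) = Add(3, Mul(Rational(-1, 2), o), Mul(Rational(-1, 2), Pow(Add(-3, K), Rational(1, 2)))))
Mul(Mul(46, Mul(46, Pow(Mul(Add(0, 6), 3), -1))), Function('F')(-2, 1)) = Mul(Mul(46, Mul(46, Pow(Mul(Add(0, 6), 3), -1))), Add(3, Mul(Rational(-1, 2), 1), Mul(Rational(-1, 2), Pow(Add(-3, -2), Rational(1, 2))))) = Mul(Mul(46, Mul(46, Pow(Mul(6, 3), -1))), Add(3, Rational(-1, 2), Mul(Rational(-1, 2), Pow(-5, Rational(1, 2))))) = Mul(Mul(46, Mul(46, Pow(18, -1))), Add(3, Rational(-1, 2), Mul(Rational(-1, 2), Mul(I, Pow(5, Rational(1, 2)))))) = Mul(Mul(46, Mul(46, Rational(1, 18))), Add(3, Rational(-1, 2), Mul(Rational(-1, 2), I, Pow(5, Rational(1, 2))))) = Mul(Mul(46, Rational(23, 9)), Add(Rational(5, 2), Mul(Rational(-1, 2), I, Pow(5, Rational(1, 2))))) = Mul(Rational(1058, 9), Add(Rational(5, 2), Mul(Rational(-1, 2), I, Pow(5, Rational(1, 2))))) = Add(Rational(2645, 9), Mul(Rational(-529, 9), I, Pow(5, Rational(1, 2))))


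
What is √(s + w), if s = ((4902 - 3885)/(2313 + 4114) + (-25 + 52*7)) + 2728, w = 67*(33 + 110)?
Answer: √522448985451/6427 ≈ 112.46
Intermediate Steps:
w = 9581 (w = 67*143 = 9581)
s = 19712626/6427 (s = (1017/6427 + (-25 + 364)) + 2728 = (1017*(1/6427) + 339) + 2728 = (1017/6427 + 339) + 2728 = 2179770/6427 + 2728 = 19712626/6427 ≈ 3067.2)
√(s + w) = √(19712626/6427 + 9581) = √(81289713/6427) = √522448985451/6427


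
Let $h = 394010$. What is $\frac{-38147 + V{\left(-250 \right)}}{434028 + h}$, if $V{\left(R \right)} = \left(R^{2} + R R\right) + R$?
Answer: $\frac{86603}{828038} \approx 0.10459$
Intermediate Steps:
$V{\left(R \right)} = R + 2 R^{2}$ ($V{\left(R \right)} = \left(R^{2} + R^{2}\right) + R = 2 R^{2} + R = R + 2 R^{2}$)
$\frac{-38147 + V{\left(-250 \right)}}{434028 + h} = \frac{-38147 - 250 \left(1 + 2 \left(-250\right)\right)}{434028 + 394010} = \frac{-38147 - 250 \left(1 - 500\right)}{828038} = \left(-38147 - -124750\right) \frac{1}{828038} = \left(-38147 + 124750\right) \frac{1}{828038} = 86603 \cdot \frac{1}{828038} = \frac{86603}{828038}$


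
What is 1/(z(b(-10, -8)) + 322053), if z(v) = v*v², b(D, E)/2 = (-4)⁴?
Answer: 1/134539781 ≈ 7.4327e-9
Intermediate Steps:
b(D, E) = 512 (b(D, E) = 2*(-4)⁴ = 2*256 = 512)
z(v) = v³
1/(z(b(-10, -8)) + 322053) = 1/(512³ + 322053) = 1/(134217728 + 322053) = 1/134539781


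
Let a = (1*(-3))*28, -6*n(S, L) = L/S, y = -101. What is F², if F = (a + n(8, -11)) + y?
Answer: 78659161/2304 ≈ 34140.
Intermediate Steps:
n(S, L) = -L/(6*S)
a = -84 (a = -3*28 = -84)
F = -8869/48 (F = (-84 - ⅙*(-11)/8) - 101 = (-84 - ⅙*(-11)*⅛) - 101 = (-84 + 11/48) - 101 = -4021/48 - 101 = -8869/48 ≈ -184.77)
F² = (-8869/48)² = 78659161/2304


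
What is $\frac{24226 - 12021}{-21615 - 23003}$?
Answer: $- \frac{12205}{44618} \approx -0.27354$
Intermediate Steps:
$\frac{24226 - 12021}{-21615 - 23003} = \frac{12205}{-44618} = 12205 \left(- \frac{1}{44618}\right) = - \frac{12205}{44618}$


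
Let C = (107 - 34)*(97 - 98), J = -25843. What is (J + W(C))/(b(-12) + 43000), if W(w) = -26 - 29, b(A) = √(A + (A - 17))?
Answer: -1113614000/1849000041 + 25898*I*√41/1849000041 ≈ -0.60228 + 8.9685e-5*I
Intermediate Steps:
b(A) = √(-17 + 2*A) (b(A) = √(A + (-17 + A)) = √(-17 + 2*A))
C = -73 (C = 73*(-1) = -73)
W(w) = -55
(J + W(C))/(b(-12) + 43000) = (-25843 - 55)/(√(-17 + 2*(-12)) + 43000) = -25898/(√(-17 - 24) + 43000) = -25898/(√(-41) + 43000) = -25898/(I*√41 + 43000) = -25898/(43000 + I*√41)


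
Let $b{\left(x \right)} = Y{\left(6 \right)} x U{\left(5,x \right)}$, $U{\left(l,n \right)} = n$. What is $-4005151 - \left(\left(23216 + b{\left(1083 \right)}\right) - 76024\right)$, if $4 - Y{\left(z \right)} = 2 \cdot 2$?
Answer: $-3952343$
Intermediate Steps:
$Y{\left(z \right)} = 0$ ($Y{\left(z \right)} = 4 - 2 \cdot 2 = 4 - 4 = 0$)
$b{\left(x \right)} = 0$ ($b{\left(x \right)} = 0 x x = 0 x = 0$)
$-4005151 - \left(\left(23216 + b{\left(1083 \right)}\right) - 76024\right) = -4005151 - \left(\left(23216 + 0\right) - 76024\right) = -4005151 - \left(23216 - 76024\right) = -4005151 - -52808 = -4005151 + 52808 = -3952343$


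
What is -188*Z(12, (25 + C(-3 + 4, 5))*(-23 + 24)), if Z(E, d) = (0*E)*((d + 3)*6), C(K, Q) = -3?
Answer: 0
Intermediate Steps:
Z(E, d) = 0 (Z(E, d) = 0*((3 + d)*6) = 0*(18 + 6*d) = 0)
-188*Z(12, (25 + C(-3 + 4, 5))*(-23 + 24)) = -188*0 = 0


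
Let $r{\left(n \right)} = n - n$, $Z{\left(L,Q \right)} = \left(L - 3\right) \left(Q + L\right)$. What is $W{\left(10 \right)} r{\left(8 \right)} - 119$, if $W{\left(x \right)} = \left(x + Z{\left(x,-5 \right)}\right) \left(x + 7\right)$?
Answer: $-119$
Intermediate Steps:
$Z{\left(L,Q \right)} = \left(-3 + L\right) \left(L + Q\right)$
$r{\left(n \right)} = 0$
$W{\left(x \right)} = \left(7 + x\right) \left(15 + x^{2} - 7 x\right)$ ($W{\left(x \right)} = \left(x + \left(x^{2} - 3 x - -15 + x \left(-5\right)\right)\right) \left(x + 7\right) = \left(x + \left(x^{2} - 3 x + 15 - 5 x\right)\right) \left(7 + x\right) = \left(x + \left(15 + x^{2} - 8 x\right)\right) \left(7 + x\right) = \left(15 + x^{2} - 7 x\right) \left(7 + x\right) = \left(7 + x\right) \left(15 + x^{2} - 7 x\right)$)
$W{\left(10 \right)} r{\left(8 \right)} - 119 = \left(105 + 10^{3} - 340\right) 0 - 119 = \left(105 + 1000 - 340\right) 0 - 119 = 765 \cdot 0 - 119 = 0 - 119 = -119$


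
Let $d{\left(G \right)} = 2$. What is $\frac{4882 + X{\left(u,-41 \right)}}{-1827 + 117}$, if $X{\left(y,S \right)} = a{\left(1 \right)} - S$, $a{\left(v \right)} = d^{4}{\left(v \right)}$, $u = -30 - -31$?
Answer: $- \frac{4939}{1710} \approx -2.8883$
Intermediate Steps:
$u = 1$ ($u = -30 + 31 = 1$)
$a{\left(v \right)} = 16$ ($a{\left(v \right)} = 2^{4} = 16$)
$X{\left(y,S \right)} = 16 - S$
$\frac{4882 + X{\left(u,-41 \right)}}{-1827 + 117} = \frac{4882 + \left(16 - -41\right)}{-1827 + 117} = \frac{4882 + \left(16 + 41\right)}{-1710} = \left(4882 + 57\right) \left(- \frac{1}{1710}\right) = 4939 \left(- \frac{1}{1710}\right) = - \frac{4939}{1710}$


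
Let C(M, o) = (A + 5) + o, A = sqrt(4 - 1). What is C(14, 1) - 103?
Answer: -97 + sqrt(3) ≈ -95.268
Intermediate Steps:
A = sqrt(3) ≈ 1.7320
C(M, o) = 5 + o + sqrt(3) (C(M, o) = (sqrt(3) + 5) + o = (5 + sqrt(3)) + o = 5 + o + sqrt(3))
C(14, 1) - 103 = (5 + 1 + sqrt(3)) - 103 = (6 + sqrt(3)) - 103 = -97 + sqrt(3)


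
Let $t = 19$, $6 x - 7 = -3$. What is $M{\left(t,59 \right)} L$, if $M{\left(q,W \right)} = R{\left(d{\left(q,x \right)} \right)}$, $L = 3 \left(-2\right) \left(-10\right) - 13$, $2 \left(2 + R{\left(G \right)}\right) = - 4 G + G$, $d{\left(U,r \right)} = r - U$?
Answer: $\frac{2397}{2} \approx 1198.5$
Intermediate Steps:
$x = \frac{2}{3}$ ($x = \frac{7}{6} + \frac{1}{6} \left(-3\right) = \frac{7}{6} - \frac{1}{2} = \frac{2}{3} \approx 0.66667$)
$R{\left(G \right)} = -2 - \frac{3 G}{2}$ ($R{\left(G \right)} = -2 + \frac{- 4 G + G}{2} = -2 + \frac{\left(-3\right) G}{2} = -2 - \frac{3 G}{2}$)
$L = 47$ ($L = \left(-6\right) \left(-10\right) - 13 = 60 - 13 = 47$)
$M{\left(q,W \right)} = -3 + \frac{3 q}{2}$ ($M{\left(q,W \right)} = -2 - \frac{3 \left(\frac{2}{3} - q\right)}{2} = -2 + \left(-1 + \frac{3 q}{2}\right) = -3 + \frac{3 q}{2}$)
$M{\left(t,59 \right)} L = \left(-3 + \frac{3}{2} \cdot 19\right) 47 = \left(-3 + \frac{57}{2}\right) 47 = \frac{51}{2} \cdot 47 = \frac{2397}{2}$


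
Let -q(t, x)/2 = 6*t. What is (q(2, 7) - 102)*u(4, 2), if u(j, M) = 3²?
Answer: -1134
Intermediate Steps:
u(j, M) = 9
q(t, x) = -12*t
(q(2, 7) - 102)*u(4, 2) = (-12*2 - 102)*9 = (-24 - 102)*9 = -126*9 = -1134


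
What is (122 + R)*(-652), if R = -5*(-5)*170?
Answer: -2850544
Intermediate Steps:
R = 4250 (R = 25*170 = 4250)
(122 + R)*(-652) = (122 + 4250)*(-652) = 4372*(-652) = -2850544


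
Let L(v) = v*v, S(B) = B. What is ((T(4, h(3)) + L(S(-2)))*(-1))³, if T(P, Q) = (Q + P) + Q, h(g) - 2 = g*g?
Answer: -27000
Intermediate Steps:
h(g) = 2 + g² (h(g) = 2 + g*g = 2 + g²)
T(P, Q) = P + 2*Q (T(P, Q) = (P + Q) + Q = P + 2*Q)
L(v) = v²
((T(4, h(3)) + L(S(-2)))*(-1))³ = (((4 + 2*(2 + 3²)) + (-2)²)*(-1))³ = (((4 + 2*(2 + 9)) + 4)*(-1))³ = (((4 + 2*11) + 4)*(-1))³ = (((4 + 22) + 4)*(-1))³ = ((26 + 4)*(-1))³ = (30*(-1))³ = (-30)³ = -27000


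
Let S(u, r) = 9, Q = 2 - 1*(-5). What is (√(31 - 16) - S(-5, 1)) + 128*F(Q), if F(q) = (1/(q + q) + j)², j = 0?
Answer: -409/49 + √15 ≈ -4.4740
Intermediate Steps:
Q = 7 (Q = 2 + 5 = 7)
F(q) = 1/(4*q²) (F(q) = (1/(q + q) + 0)² = (1/(2*q) + 0)² = (1/(2*q))² = 1/(4*q²))
(√(31 - 16) - S(-5, 1)) + 128*F(Q) = (√(31 - 16) - 1*9) + 128*((¼)/7²) = (√15 - 9) + 128*((¼)*(1/49)) = (-9 + √15) + 128*(1/196) = (-9 + √15) + 32/49 = -409/49 + √15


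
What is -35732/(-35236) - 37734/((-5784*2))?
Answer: 72622625/16983752 ≈ 4.2760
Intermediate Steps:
-35732/(-35236) - 37734/((-5784*2)) = -35732*(-1/35236) - 37734/((-2892*4)) = 8933/8809 - 37734/(-11568) = 8933/8809 - 37734*(-1/11568) = 8933/8809 + 6289/1928 = 72622625/16983752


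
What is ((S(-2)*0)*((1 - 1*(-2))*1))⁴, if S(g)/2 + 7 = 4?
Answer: 0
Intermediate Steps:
S(g) = -6 (S(g) = -14 + 2*4 = -14 + 8 = -6)
((S(-2)*0)*((1 - 1*(-2))*1))⁴ = ((-6*0)*((1 - 1*(-2))*1))⁴ = (0*((1 + 2)*1))⁴ = (0*(3*1))⁴ = (0*3)⁴ = 0⁴ = 0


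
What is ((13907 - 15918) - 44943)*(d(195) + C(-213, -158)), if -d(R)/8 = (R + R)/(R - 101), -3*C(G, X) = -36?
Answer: 46766184/47 ≈ 9.9503e+5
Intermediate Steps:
C(G, X) = 12 (C(G, X) = -⅓*(-36) = 12)
d(R) = -16*R/(-101 + R) (d(R) = -8*(R + R)/(R - 101) = -8*2*R/(-101 + R) = -16*R/(-101 + R))
((13907 - 15918) - 44943)*(d(195) + C(-213, -158)) = ((13907 - 15918) - 44943)*(-16*195/(-101 + 195) + 12) = (-2011 - 44943)*(-16*195/94 + 12) = -46954*(-16*195*1/94 + 12) = -46954*(-1560/47 + 12) = -46954*(-996/47) = 46766184/47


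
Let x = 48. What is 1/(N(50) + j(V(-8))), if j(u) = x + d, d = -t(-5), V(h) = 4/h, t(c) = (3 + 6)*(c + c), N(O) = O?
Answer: 1/188 ≈ 0.0053191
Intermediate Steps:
t(c) = 18*c (t(c) = 9*(2*c) = 18*c)
d = 90 (d = -18*(-5) = -1*(-90) = 90)
j(u) = 138 (j(u) = 48 + 90 = 138)
1/(N(50) + j(V(-8))) = 1/(50 + 138) = 1/188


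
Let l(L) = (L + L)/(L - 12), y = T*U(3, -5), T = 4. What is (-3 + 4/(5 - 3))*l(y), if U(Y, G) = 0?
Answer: 0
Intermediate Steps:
y = 0 (y = 4*0 = 0)
l(L) = 2*L/(-12 + L) (l(L) = (2*L)/(-12 + L) = 2*L/(-12 + L))
(-3 + 4/(5 - 3))*l(y) = (-3 + 4/(5 - 3))*(2*0/(-12 + 0)) = (-3 + 4/2)*(2*0/(-12)) = (-3 + (½)*4)*(2*0*(-1/12)) = (-3 + 2)*0 = -1*0 = 0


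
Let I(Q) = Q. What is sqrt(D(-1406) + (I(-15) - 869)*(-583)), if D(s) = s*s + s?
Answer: sqrt(2490802) ≈ 1578.2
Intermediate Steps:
D(s) = s + s**2 (D(s) = s**2 + s = s + s**2)
sqrt(D(-1406) + (I(-15) - 869)*(-583)) = sqrt(-1406*(1 - 1406) + (-15 - 869)*(-583)) = sqrt(-1406*(-1405) - 884*(-583)) = sqrt(1975430 + 515372) = sqrt(2490802)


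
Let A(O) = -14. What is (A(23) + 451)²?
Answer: 190969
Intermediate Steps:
(A(23) + 451)² = (-14 + 451)² = 437² = 190969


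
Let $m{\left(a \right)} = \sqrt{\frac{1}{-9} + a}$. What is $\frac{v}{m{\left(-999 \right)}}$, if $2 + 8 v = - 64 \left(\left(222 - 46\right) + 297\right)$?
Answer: $\frac{45411 i \sqrt{562}}{8992} \approx 119.72 i$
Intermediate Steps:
$m{\left(a \right)} = \sqrt{- \frac{1}{9} + a}$
$v = - \frac{15137}{4}$ ($v = - \frac{1}{4} + \frac{\left(-64\right) \left(\left(222 - 46\right) + 297\right)}{8} = - \frac{1}{4} + \frac{\left(-64\right) \left(176 + 297\right)}{8} = - \frac{1}{4} + \frac{\left(-64\right) 473}{8} = - \frac{1}{4} + \frac{1}{8} \left(-30272\right) = - \frac{1}{4} - 3784 = - \frac{15137}{4} \approx -3784.3$)
$\frac{v}{m{\left(-999 \right)}} = - \frac{15137}{4 \frac{\sqrt{-1 + 9 \left(-999\right)}}{3}} = - \frac{15137}{4 \frac{\sqrt{-1 - 8991}}{3}} = - \frac{15137}{4 \frac{\sqrt{-8992}}{3}} = - \frac{15137}{4 \frac{4 i \sqrt{562}}{3}} = - \frac{15137 \left(- \frac{3 i \sqrt{562}}{2248}\right)}{4} = \frac{45411 i \sqrt{562}}{8992}$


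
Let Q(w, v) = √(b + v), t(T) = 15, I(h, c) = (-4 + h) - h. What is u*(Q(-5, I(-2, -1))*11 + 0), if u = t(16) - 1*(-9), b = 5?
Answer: 264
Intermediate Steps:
I(h, c) = -4
Q(w, v) = √(5 + v)
u = 24 (u = 15 - 1*(-9) = 15 + 9 = 24)
u*(Q(-5, I(-2, -1))*11 + 0) = 24*(√(5 - 4)*11 + 0) = 24*(√1*11 + 0) = 24*(1*11 + 0) = 24*(11 + 0) = 24*11 = 264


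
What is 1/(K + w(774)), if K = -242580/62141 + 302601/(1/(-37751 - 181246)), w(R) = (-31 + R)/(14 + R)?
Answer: -48967108/3244987138349290553 ≈ -1.5090e-11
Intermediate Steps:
w(R) = (-31 + R)/(14 + R)
K = -4118003982735357/62141 (K = -242580*1/62141 + 302601/(1/(-218997)) = -242580/62141 + 302601/(-1/218997) = -242580/62141 + 302601*(-218997) = -242580/62141 - 66268711197 = -4118003982735357/62141 ≈ -6.6269e+10)
1/(K + w(774)) = 1/(-4118003982735357/62141 + (-31 + 774)/(14 + 774)) = 1/(-4118003982735357/62141 + 743/788) = 1/(-3244987138349290553/48967108) = -48967108/3244987138349290553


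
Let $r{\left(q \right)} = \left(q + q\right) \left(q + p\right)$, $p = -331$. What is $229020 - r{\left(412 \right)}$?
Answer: $162276$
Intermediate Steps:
$r{\left(q \right)} = 2 q \left(-331 + q\right)$ ($r{\left(q \right)} = \left(q + q\right) \left(q - 331\right) = 2 q \left(-331 + q\right)$)
$229020 - r{\left(412 \right)} = 229020 - 2 \cdot 412 \left(-331 + 412\right) = 229020 - 2 \cdot 412 \cdot 81 = 229020 - 66744 = 162276$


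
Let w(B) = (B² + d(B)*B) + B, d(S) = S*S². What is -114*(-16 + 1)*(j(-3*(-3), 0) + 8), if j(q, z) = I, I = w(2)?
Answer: 51300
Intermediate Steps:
d(S) = S³
w(B) = B + B² + B⁴ (w(B) = (B² + B³*B) + B = (B² + B⁴) + B = B + B² + B⁴)
I = 22 (I = 2*(1 + 2 + 2³) = 2*(1 + 2 + 8) = 2*11 = 22)
j(q, z) = 22
-114*(-16 + 1)*(j(-3*(-3), 0) + 8) = -114*(-16 + 1)*(22 + 8) = -(-1710)*30 = -114*(-450) = 51300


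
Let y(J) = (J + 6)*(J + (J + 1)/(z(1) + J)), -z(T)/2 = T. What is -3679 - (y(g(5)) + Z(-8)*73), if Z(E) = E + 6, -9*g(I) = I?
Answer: -6574580/1863 ≈ -3529.0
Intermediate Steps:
z(T) = -2*T
g(I) = -I/9
Z(E) = 6 + E
y(J) = (6 + J)*(J + (1 + J)/(-2 + J)) (y(J) = (J + 6)*(J + (J + 1)/(-2*1 + J)) = (6 + J)*(J + (1 + J)/(-2 + J)))
-3679 - (y(g(5)) + Z(-8)*73) = -3679 - ((6 + (-⅑*5)³ - (-5)*5/9 + 5*(-⅑*5)²)/(-2 - ⅑*5) + (6 - 8)*73) = -3679 - ((6 + (-5/9)³ - 5*(-5/9) + 5*(-5/9)²)/(-2 - 5/9) - 2*73) = -3679 - ((6 - 125/729 + 25/9 + 5*(25/81))/(-23/9) - 146) = -3679 - (-9*(6 - 125/729 + 25/9 + 125/81)/23 - 146) = -3679 - (-9/23*7399/729 - 146) = -3679 - (-7399/1863 - 146) = -3679 - 1*(-279397/1863) = -3679 + 279397/1863 = -6574580/1863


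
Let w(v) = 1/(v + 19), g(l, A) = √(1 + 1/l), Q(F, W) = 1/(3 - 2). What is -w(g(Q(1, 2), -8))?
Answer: -19/359 + √2/359 ≈ -0.048985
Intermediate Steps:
Q(F, W) = 1 (Q(F, W) = 1/1 = 1)
w(v) = 1/(19 + v)
-w(g(Q(1, 2), -8)) = -1/(19 + √((1 + 1)/1)) = -1/(19 + √(1*2)) = -1/(19 + √2)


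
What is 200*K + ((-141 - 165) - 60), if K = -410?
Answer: -82366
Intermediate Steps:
200*K + ((-141 - 165) - 60) = 200*(-410) + ((-141 - 165) - 60) = -82000 + (-306 - 60) = -82000 - 366 = -82366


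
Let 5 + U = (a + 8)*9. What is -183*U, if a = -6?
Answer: -2379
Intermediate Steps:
U = 13 (U = -5 + (-6 + 8)*9 = -5 + 2*9 = -5 + 18 = 13)
-183*U = -183*13 = -2379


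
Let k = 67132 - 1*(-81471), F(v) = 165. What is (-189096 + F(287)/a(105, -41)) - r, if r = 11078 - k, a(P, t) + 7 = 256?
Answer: -4280338/83 ≈ -51570.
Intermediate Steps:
a(P, t) = 249 (a(P, t) = -7 + 256 = 249)
k = 148603 (k = 67132 + 81471 = 148603)
r = -137525 (r = 11078 - 1*148603 = 11078 - 148603 = -137525)
(-189096 + F(287)/a(105, -41)) - r = (-189096 + 165/249) - 1*(-137525) = (-189096 + 165*(1/249)) + 137525 = (-189096 + 55/83) + 137525 = -15694913/83 + 137525 = -4280338/83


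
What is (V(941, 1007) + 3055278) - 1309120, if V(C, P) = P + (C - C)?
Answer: 1747165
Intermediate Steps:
V(C, P) = P (V(C, P) = P + 0 = P)
(V(941, 1007) + 3055278) - 1309120 = (1007 + 3055278) - 1309120 = 3056285 - 1309120 = 1747165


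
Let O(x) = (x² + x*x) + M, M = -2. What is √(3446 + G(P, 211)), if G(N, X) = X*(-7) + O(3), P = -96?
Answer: √1985 ≈ 44.553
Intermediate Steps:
O(x) = -2 + 2*x² (O(x) = (x² + x*x) - 2 = (x² + x²) - 2 = 2*x² - 2 = -2 + 2*x²)
G(N, X) = 16 - 7*X (G(N, X) = X*(-7) + (-2 + 2*3²) = -7*X + (-2 + 2*9) = -7*X + (-2 + 18) = -7*X + 16 = 16 - 7*X)
√(3446 + G(P, 211)) = √(3446 + (16 - 7*211)) = √(3446 + (16 - 1477)) = √(3446 - 1461) = √1985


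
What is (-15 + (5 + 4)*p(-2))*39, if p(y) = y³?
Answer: -3393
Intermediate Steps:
(-15 + (5 + 4)*p(-2))*39 = (-15 + (5 + 4)*(-2)³)*39 = (-15 + 9*(-8))*39 = (-15 - 72)*39 = -87*39 = -3393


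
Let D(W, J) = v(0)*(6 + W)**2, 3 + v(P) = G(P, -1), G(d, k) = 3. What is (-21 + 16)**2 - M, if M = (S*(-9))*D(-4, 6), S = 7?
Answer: 25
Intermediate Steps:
v(P) = 0 (v(P) = -3 + 3 = 0)
D(W, J) = 0 (D(W, J) = 0*(6 + W)**2 = 0)
M = 0 (M = (7*(-9))*0 = -63*0 = 0)
(-21 + 16)**2 - M = (-21 + 16)**2 - 1*0 = (-5)**2 + 0 = 25 + 0 = 25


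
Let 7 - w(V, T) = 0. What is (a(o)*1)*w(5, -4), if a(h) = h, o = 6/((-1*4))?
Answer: -21/2 ≈ -10.500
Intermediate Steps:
o = -3/2 (o = 6/(-4) = 6*(-1/4) = -3/2 ≈ -1.5000)
w(V, T) = 7 (w(V, T) = 7 - 1*0 = 7 + 0 = 7)
(a(o)*1)*w(5, -4) = -3/2*1*7 = -3/2*7 = -21/2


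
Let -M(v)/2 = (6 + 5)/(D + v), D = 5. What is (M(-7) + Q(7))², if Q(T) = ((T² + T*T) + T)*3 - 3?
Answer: 104329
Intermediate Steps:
M(v) = -22/(5 + v) (M(v) = -2*(6 + 5)/(5 + v) = -22/(5 + v))
Q(T) = -3 + 3*T + 6*T² (Q(T) = ((T² + T²) + T)*3 - 3 = (2*T² + T)*3 - 3 = (T + 2*T²)*3 - 3 = (3*T + 6*T²) - 3 = -3 + 3*T + 6*T²)
(M(-7) + Q(7))² = (-22/(5 - 7) + (-3 + 3*7 + 6*7²))² = (-22/(-2) + (-3 + 21 + 6*49))² = (-22*(-½) + (-3 + 21 + 294))² = (11 + 312)² = 323² = 104329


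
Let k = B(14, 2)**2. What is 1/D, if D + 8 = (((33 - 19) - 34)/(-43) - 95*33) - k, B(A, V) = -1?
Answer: -43/135172 ≈ -0.00031811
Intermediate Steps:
k = 1 (k = (-1)**2 = 1)
D = -135172/43 (D = -8 + ((((33 - 19) - 34)/(-43) - 95*33) - 1*1) = -8 + (((14 - 34)*(-1/43) - 3135) - 1) = -8 + ((-20*(-1/43) - 3135) - 1) = -8 + ((20/43 - 3135) - 1) = -8 + (-134785/43 - 1) = -8 - 134828/43 = -135172/43 ≈ -3143.5)
1/D = 1/(-135172/43) = -43/135172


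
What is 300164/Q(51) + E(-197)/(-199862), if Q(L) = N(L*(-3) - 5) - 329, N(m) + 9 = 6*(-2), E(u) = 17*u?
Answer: -29995102609/34975850 ≈ -857.59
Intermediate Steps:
N(m) = -21 (N(m) = -9 + 6*(-2) = -9 - 12 = -21)
Q(L) = -350 (Q(L) = -21 - 329 = -350)
300164/Q(51) + E(-197)/(-199862) = 300164/(-350) + (17*(-197))/(-199862) = 300164*(-1/350) - 3349*(-1/199862) = -150082/175 + 3349/199862 = -29995102609/34975850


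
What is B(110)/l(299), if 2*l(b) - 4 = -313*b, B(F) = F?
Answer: -220/93583 ≈ -0.0023509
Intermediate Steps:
l(b) = 2 - 313*b/2 (l(b) = 2 + (-313*b)/2 = 2 - 313*b/2)
B(110)/l(299) = 110/(2 - 313/2*299) = 110/(2 - 93587/2) = 110/(-93583/2) = 110*(-2/93583) = -220/93583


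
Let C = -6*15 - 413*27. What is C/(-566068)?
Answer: 11241/566068 ≈ 0.019858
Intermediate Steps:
C = -11241 (C = -90 - 11151 = -11241)
C/(-566068) = -11241/(-566068) = -11241*(-1/566068) = 11241/566068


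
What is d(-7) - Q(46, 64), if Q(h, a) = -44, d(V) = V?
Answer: 37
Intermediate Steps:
d(-7) - Q(46, 64) = -7 - 1*(-44) = -7 + 44 = 37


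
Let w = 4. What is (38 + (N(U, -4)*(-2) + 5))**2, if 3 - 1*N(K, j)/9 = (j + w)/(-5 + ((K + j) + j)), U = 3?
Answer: 121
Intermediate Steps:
N(K, j) = 27 - 9*(4 + j)/(-5 + K + 2*j) (N(K, j) = 27 - 9*(j + 4)/(-5 + ((K + j) + j)) = 27 - 9*(4 + j)/(-5 + (K + 2*j)) = 27 - 9*(4 + j)/(-5 + K + 2*j))
(38 + (N(U, -4)*(-2) + 5))**2 = (38 + ((9*(-19 + 3*3 + 5*(-4))/(-5 + 3 + 2*(-4)))*(-2) + 5))**2 = (38 + ((9*(-19 + 9 - 20)/(-5 + 3 - 8))*(-2) + 5))**2 = (38 + ((9*(-30)/(-10))*(-2) + 5))**2 = (38 + ((9*(-1/10)*(-30))*(-2) + 5))**2 = (38 + (27*(-2) + 5))**2 = (38 + (-54 + 5))**2 = (38 - 49)**2 = (-11)**2 = 121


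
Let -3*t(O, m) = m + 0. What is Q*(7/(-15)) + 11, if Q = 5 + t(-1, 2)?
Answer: 404/45 ≈ 8.9778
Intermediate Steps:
t(O, m) = -m/3 (t(O, m) = -(m + 0)/3 = -m/3)
Q = 13/3 (Q = 5 - ⅓*2 = 5 - ⅔ = 13/3 ≈ 4.3333)
Q*(7/(-15)) + 11 = 13*(7/(-15))/3 + 11 = 13*(7*(-1/15))/3 + 11 = (13/3)*(-7/15) + 11 = -91/45 + 11 = 404/45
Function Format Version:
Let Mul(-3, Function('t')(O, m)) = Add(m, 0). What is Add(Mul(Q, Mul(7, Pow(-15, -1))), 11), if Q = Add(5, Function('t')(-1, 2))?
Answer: Rational(404, 45) ≈ 8.9778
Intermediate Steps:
Function('t')(O, m) = Mul(Rational(-1, 3), m) (Function('t')(O, m) = Mul(Rational(-1, 3), Add(m, 0)) = Mul(Rational(-1, 3), m))
Q = Rational(13, 3) (Q = Add(5, Mul(Rational(-1, 3), 2)) = Add(5, Rational(-2, 3)) = Rational(13, 3) ≈ 4.3333)
Add(Mul(Q, Mul(7, Pow(-15, -1))), 11) = Add(Mul(Rational(13, 3), Mul(7, Pow(-15, -1))), 11) = Add(Mul(Rational(13, 3), Mul(7, Rational(-1, 15))), 11) = Add(Mul(Rational(13, 3), Rational(-7, 15)), 11) = Add(Rational(-91, 45), 11) = Rational(404, 45)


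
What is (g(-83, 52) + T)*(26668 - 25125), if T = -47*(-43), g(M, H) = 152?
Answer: 3352939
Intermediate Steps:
T = 2021
(g(-83, 52) + T)*(26668 - 25125) = (152 + 2021)*(26668 - 25125) = 2173*1543 = 3352939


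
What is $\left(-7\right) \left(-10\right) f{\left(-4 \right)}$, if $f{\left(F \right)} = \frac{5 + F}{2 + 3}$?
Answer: $14$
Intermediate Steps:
$f{\left(F \right)} = 1 + \frac{F}{5}$ ($f{\left(F \right)} = \frac{5 + F}{5} = \left(5 + F\right) \frac{1}{5} = 1 + \frac{F}{5}$)
$\left(-7\right) \left(-10\right) f{\left(-4 \right)} = \left(-7\right) \left(-10\right) \left(1 + \frac{1}{5} \left(-4\right)\right) = 70 \left(1 - \frac{4}{5}\right) = 70 \cdot \frac{1}{5} = 14$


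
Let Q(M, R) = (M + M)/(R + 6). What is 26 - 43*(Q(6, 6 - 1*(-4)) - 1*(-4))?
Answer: -713/4 ≈ -178.25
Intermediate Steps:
Q(M, R) = 2*M/(6 + R) (Q(M, R) = (2*M)/(6 + R) = 2*M/(6 + R))
26 - 43*(Q(6, 6 - 1*(-4)) - 1*(-4)) = 26 - 43*(2*6/(6 + (6 - 1*(-4))) - 1*(-4)) = 26 - 43*(2*6/(6 + (6 + 4)) + 4) = 26 - 43*(2*6/(6 + 10) + 4) = 26 - 43*(2*6/16 + 4) = 26 - 43*(2*6*(1/16) + 4) = 26 - 43*(3/4 + 4) = 26 - 43*19/4 = 26 - 817/4 = -713/4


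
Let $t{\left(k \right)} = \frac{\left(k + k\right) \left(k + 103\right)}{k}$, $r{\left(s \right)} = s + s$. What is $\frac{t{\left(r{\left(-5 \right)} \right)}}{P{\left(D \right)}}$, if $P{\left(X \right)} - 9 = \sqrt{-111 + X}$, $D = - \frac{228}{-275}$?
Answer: $\frac{76725}{8762} - \frac{155 i \sqrt{333267}}{8762} \approx 8.7566 - 10.212 i$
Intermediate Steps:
$r{\left(s \right)} = 2 s$
$D = \frac{228}{275}$ ($D = \left(-228\right) \left(- \frac{1}{275}\right) = \frac{228}{275} \approx 0.82909$)
$P{\left(X \right)} = 9 + \sqrt{-111 + X}$
$t{\left(k \right)} = 206 + 2 k$ ($t{\left(k \right)} = \frac{2 k \left(103 + k\right)}{k} = 206 + 2 k$)
$\frac{t{\left(r{\left(-5 \right)} \right)}}{P{\left(D \right)}} = \frac{206 + 2 \cdot 2 \left(-5\right)}{9 + \sqrt{-111 + \frac{228}{275}}} = \frac{206 + 2 \left(-10\right)}{9 + \sqrt{- \frac{30297}{275}}} = \frac{206 - 20}{9 + \frac{i \sqrt{333267}}{55}} = \frac{186}{9 + \frac{i \sqrt{333267}}{55}}$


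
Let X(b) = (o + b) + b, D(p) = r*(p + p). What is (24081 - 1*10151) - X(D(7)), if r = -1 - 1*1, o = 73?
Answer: 13913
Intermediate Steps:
r = -2 (r = -1 - 1 = -2)
D(p) = -4*p (D(p) = -2*(p + p) = -4*p)
X(b) = 73 + 2*b (X(b) = (73 + b) + b = 73 + 2*b)
(24081 - 1*10151) - X(D(7)) = (24081 - 1*10151) - (73 + 2*(-4*7)) = (24081 - 10151) - (73 + 2*(-28)) = 13930 - (73 - 56) = 13930 - 1*17 = 13930 - 17 = 13913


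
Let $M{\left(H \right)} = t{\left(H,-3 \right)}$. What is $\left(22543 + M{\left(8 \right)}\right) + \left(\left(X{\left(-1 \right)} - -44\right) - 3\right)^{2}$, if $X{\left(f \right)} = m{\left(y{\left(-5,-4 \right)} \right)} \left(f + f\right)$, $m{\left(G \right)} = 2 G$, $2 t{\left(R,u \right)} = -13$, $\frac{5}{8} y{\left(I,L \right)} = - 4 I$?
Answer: $\frac{60211}{2} \approx 30106.0$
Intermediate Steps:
$y{\left(I,L \right)} = - \frac{32 I}{5}$ ($y{\left(I,L \right)} = \frac{8 \left(- 4 I\right)}{5} = - \frac{32 I}{5}$)
$t{\left(R,u \right)} = - \frac{13}{2}$ ($t{\left(R,u \right)} = \frac{1}{2} \left(-13\right) = - \frac{13}{2}$)
$X{\left(f \right)} = 128 f$ ($X{\left(f \right)} = 2 \left(\left(- \frac{32}{5}\right) \left(-5\right)\right) \left(f + f\right) = 2 \cdot 32 \cdot 2 f = 64 \cdot 2 f = 128 f$)
$M{\left(H \right)} = - \frac{13}{2}$
$\left(22543 + M{\left(8 \right)}\right) + \left(\left(X{\left(-1 \right)} - -44\right) - 3\right)^{2} = \left(22543 - \frac{13}{2}\right) + \left(\left(128 \left(-1\right) - -44\right) - 3\right)^{2} = \frac{45073}{2} + \left(\left(-128 + 44\right) - 3\right)^{2} = \frac{45073}{2} + \left(-84 - 3\right)^{2} = \frac{45073}{2} + \left(-87\right)^{2} = \frac{45073}{2} + 7569 = \frac{60211}{2}$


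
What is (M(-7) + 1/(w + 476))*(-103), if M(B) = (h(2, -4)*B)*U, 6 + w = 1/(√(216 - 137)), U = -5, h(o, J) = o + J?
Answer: 125818599400/17451099 + 103*√79/17451099 ≈ 7209.8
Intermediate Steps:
h(o, J) = J + o
w = -6 + √79/79 (w = -6 + 1/(√(216 - 137)) = -6 + 1/(√79) = -6 + √79/79 ≈ -5.8875)
M(B) = 10*B (M(B) = ((-4 + 2)*B)*(-5) = -2*B*(-5) = 10*B)
(M(-7) + 1/(w + 476))*(-103) = (10*(-7) + 1/((-6 + √79/79) + 476))*(-103) = (-70 + 1/(470 + √79/79))*(-103) = 7210 - 103/(470 + √79/79)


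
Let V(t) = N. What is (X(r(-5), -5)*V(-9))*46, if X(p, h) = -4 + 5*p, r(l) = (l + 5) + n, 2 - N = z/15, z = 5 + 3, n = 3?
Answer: 11132/15 ≈ 742.13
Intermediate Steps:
z = 8
N = 22/15 (N = 2 - 8/15 = 22/15 ≈ 1.4667)
V(t) = 22/15
r(l) = 8 + l (r(l) = (l + 5) + 3 = (5 + l) + 3 = 8 + l)
(X(r(-5), -5)*V(-9))*46 = ((-4 + 5*(8 - 5))*(22/15))*46 = ((-4 + 5*3)*(22/15))*46 = ((-4 + 15)*(22/15))*46 = (11*(22/15))*46 = (242/15)*46 = 11132/15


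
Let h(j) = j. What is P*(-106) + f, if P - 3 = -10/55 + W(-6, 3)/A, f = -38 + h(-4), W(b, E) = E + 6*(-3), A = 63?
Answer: -72878/231 ≈ -315.49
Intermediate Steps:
W(b, E) = -18 + E (W(b, E) = E - 18 = -18 + E)
f = -42 (f = -38 - 4 = -42)
P = 596/231 (P = 3 + (-10/55 + (-18 + 3)/63) = 3 + (-10*1/55 - 15*1/63) = 3 + (-2/11 - 5/21) = 3 - 97/231 = 596/231 ≈ 2.5801)
P*(-106) + f = (596/231)*(-106) - 42 = -63176/231 - 42 = -72878/231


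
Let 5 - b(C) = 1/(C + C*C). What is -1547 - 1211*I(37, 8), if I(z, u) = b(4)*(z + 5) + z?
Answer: -2981209/10 ≈ -2.9812e+5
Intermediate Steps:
b(C) = 5 - 1/(C + C²) (b(C) = 5 - 1/(C + C*C) = 5 - 1/(C + C²))
I(z, u) = 99/4 + 119*z/20 (I(z, u) = ((-1 + 5*4 + 5*4²)/(4*(1 + 4)))*(z + 5) + z = ((¼)*(-1 + 20 + 5*16)/5)*(5 + z) + z = ((¼)*(⅕)*(-1 + 20 + 80))*(5 + z) + z = ((¼)*(⅕)*99)*(5 + z) + z = 99*(5 + z)/20 + z = (99/4 + 99*z/20) + z = 99/4 + 119*z/20)
-1547 - 1211*I(37, 8) = -1547 - 1211*(99/4 + (119/20)*37) = -1547 - 1211*(99/4 + 4403/20) = -1547 - 1211*2449/10 = -1547 - 2965739/10 = -2981209/10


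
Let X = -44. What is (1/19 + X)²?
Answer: 697225/361 ≈ 1931.4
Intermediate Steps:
(1/19 + X)² = (1/19 - 44)² = (-835/19)² = 697225/361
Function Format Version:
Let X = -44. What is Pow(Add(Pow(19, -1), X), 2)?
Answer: Rational(697225, 361) ≈ 1931.4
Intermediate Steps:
Pow(Add(Pow(19, -1), X), 2) = Pow(Add(Pow(19, -1), -44), 2) = Pow(Add(Rational(1, 19), -44), 2) = Pow(Rational(-835, 19), 2) = Rational(697225, 361)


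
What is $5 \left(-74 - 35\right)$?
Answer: $-545$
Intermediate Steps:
$5 \left(-74 - 35\right) = 5 \left(-109\right) = -545$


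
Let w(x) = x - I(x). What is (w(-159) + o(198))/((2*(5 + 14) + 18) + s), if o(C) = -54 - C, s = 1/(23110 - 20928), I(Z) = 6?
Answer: -303298/40731 ≈ -7.4464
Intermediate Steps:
s = 1/2182 ≈ 0.00045829
w(x) = -6 + x (w(x) = x - 1*6 = x - 6 = -6 + x)
(w(-159) + o(198))/((2*(5 + 14) + 18) + s) = ((-6 - 159) + (-54 - 1*198))/((2*(5 + 14) + 18) + 1/2182) = (-165 + (-54 - 198))/((2*19 + 18) + 1/2182) = (-165 - 252)/((38 + 18) + 1/2182) = -417/(56 + 1/2182) = -417/122193/2182 = -417*2182/122193 = -303298/40731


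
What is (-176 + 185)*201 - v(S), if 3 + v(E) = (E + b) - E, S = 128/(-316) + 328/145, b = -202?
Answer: 2014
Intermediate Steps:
S = 21272/11455 (S = 128*(-1/316) + 328*(1/145) = -32/79 + 328/145 = 21272/11455 ≈ 1.8570)
v(E) = -205 (v(E) = -3 + ((E - 202) - E) = -3 + ((-202 + E) - E) = -3 - 202 = -205)
(-176 + 185)*201 - v(S) = (-176 + 185)*201 - 1*(-205) = 9*201 + 205 = 1809 + 205 = 2014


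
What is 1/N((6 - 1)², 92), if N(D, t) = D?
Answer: 1/25 ≈ 0.040000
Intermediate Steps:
1/N((6 - 1)², 92) = 1/((6 - 1)²) = 1/(5²) = 1/25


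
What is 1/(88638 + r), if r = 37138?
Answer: 1/125776 ≈ 7.9506e-6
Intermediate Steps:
1/(88638 + r) = 1/(88638 + 37138) = 1/125776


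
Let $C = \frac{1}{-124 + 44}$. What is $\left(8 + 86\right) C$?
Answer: $- \frac{47}{40} \approx -1.175$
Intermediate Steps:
$C = - \frac{1}{80}$ ($C = \frac{1}{-80} = - \frac{1}{80} \approx -0.0125$)
$\left(8 + 86\right) C = \left(8 + 86\right) \left(- \frac{1}{80}\right) = 94 \left(- \frac{1}{80}\right) = - \frac{47}{40}$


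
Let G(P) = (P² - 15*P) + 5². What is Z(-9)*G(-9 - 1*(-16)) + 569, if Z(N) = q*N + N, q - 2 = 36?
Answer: 11450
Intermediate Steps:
q = 38 (q = 2 + 36 = 38)
Z(N) = 39*N (Z(N) = 38*N + N = 39*N)
G(P) = 25 + P² - 15*P (G(P) = (P² - 15*P) + 25 = 25 + P² - 15*P)
Z(-9)*G(-9 - 1*(-16)) + 569 = (39*(-9))*(25 + (-9 - 1*(-16))² - 15*(-9 - 1*(-16))) + 569 = -351*(25 + (-9 + 16)² - 15*(-9 + 16)) + 569 = -351*(25 + 7² - 15*7) + 569 = -351*(25 + 49 - 105) + 569 = -351*(-31) + 569 = 10881 + 569 = 11450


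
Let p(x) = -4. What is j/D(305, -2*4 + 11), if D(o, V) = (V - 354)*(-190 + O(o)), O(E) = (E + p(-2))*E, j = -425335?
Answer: 85067/6431373 ≈ 0.013227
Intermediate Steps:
O(E) = E*(-4 + E) (O(E) = (E - 4)*E = (-4 + E)*E = E*(-4 + E))
D(o, V) = (-354 + V)*(-190 + o*(-4 + o)) (D(o, V) = (V - 354)*(-190 + o*(-4 + o)) = (-354 + V)*(-190 + o*(-4 + o)))
j/D(305, -2*4 + 11) = -425335/(67260 - 190*(-2*4 + 11) - 354*305*(-4 + 305) + (-2*4 + 11)*305*(-4 + 305)) = -425335/(67260 - 190*(-8 + 11) - 354*305*301 + (-8 + 11)*305*301) = -425335/(67260 - 190*3 - 32498970 + 3*305*301) = -425335/(67260 - 570 - 32498970 + 275415) = -425335/(-32156865) = -425335*(-1/32156865) = 85067/6431373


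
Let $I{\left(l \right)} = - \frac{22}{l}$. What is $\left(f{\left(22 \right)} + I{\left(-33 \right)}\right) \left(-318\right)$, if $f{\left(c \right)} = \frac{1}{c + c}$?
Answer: $- \frac{4823}{22} \approx -219.23$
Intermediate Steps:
$f{\left(c \right)} = \frac{1}{2 c}$
$\left(f{\left(22 \right)} + I{\left(-33 \right)}\right) \left(-318\right) = \left(\frac{1}{2 \cdot 22} - \frac{22}{-33}\right) \left(-318\right) = \left(\frac{1}{2} \cdot \frac{1}{22} - - \frac{2}{3}\right) \left(-318\right) = \left(\frac{1}{44} + \frac{2}{3}\right) \left(-318\right) = \frac{91}{132} \left(-318\right) = - \frac{4823}{22}$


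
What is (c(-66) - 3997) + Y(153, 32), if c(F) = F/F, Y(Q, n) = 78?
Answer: -3918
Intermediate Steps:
c(F) = 1
(c(-66) - 3997) + Y(153, 32) = (1 - 3997) + 78 = -3996 + 78 = -3918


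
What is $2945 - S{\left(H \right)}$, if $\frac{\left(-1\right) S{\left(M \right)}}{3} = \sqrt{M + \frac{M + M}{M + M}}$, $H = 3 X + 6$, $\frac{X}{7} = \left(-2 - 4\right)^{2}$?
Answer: $2945 + 3 \sqrt{763} \approx 3027.9$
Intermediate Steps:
$X = 252$ ($X = 7 \left(-2 - 4\right)^{2} = 7 \left(-6\right)^{2} = 7 \cdot 36 = 252$)
$H = 762$ ($H = 3 \cdot 252 + 6 = 756 + 6 = 762$)
$S{\left(M \right)} = - 3 \sqrt{1 + M}$ ($S{\left(M \right)} = - 3 \sqrt{M + \frac{M + M}{M + M}} = - 3 \sqrt{M + \frac{2 M}{2 M}} = - 3 \sqrt{M + 2 M \frac{1}{2 M}} = - 3 \sqrt{M + 1} = - 3 \sqrt{1 + M}$)
$2945 - S{\left(H \right)} = 2945 - - 3 \sqrt{1 + 762} = 2945 - - 3 \sqrt{763} = 2945 + 3 \sqrt{763}$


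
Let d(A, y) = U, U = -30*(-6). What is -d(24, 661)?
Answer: -180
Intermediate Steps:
U = 180
d(A, y) = 180
-d(24, 661) = -1*180 = -180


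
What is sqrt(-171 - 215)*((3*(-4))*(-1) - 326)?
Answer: -314*I*sqrt(386) ≈ -6169.1*I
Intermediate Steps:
sqrt(-171 - 215)*((3*(-4))*(-1) - 326) = sqrt(-386)*(-12*(-1) - 326) = (I*sqrt(386))*(12 - 326) = (I*sqrt(386))*(-314) = -314*I*sqrt(386)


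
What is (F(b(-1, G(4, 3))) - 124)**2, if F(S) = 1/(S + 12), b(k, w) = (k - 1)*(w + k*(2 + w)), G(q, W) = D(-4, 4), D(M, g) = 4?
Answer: 3932289/256 ≈ 15361.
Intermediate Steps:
G(q, W) = 4
b(k, w) = (-1 + k)*(w + k*(2 + w))
F(S) = 1/(12 + S)
(F(b(-1, G(4, 3))) - 124)**2 = (1/(12 + (-1*4 - 2*(-1) + 2*(-1)**2 + 4*(-1)**2)) - 124)**2 = (1/(12 + (-4 + 2 + 2*1 + 4*1)) - 124)**2 = (1/(12 + (-4 + 2 + 2 + 4)) - 124)**2 = (1/(12 + 4) - 124)**2 = (1/16 - 124)**2 = (-1983/16)**2 = 3932289/256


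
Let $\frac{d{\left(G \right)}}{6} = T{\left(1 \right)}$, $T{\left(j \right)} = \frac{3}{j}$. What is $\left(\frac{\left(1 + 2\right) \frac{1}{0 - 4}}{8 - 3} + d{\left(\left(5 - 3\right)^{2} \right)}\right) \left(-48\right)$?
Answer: $- \frac{4284}{5} \approx -856.8$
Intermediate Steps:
$d{\left(G \right)} = 18$ ($d{\left(G \right)} = 6 \cdot \frac{3}{1} = 6 \cdot 3 \cdot 1 = 6 \cdot 3 = 18$)
$\left(\frac{\left(1 + 2\right) \frac{1}{0 - 4}}{8 - 3} + d{\left(\left(5 - 3\right)^{2} \right)}\right) \left(-48\right) = \left(\frac{\left(1 + 2\right) \frac{1}{0 - 4}}{8 - 3} + 18\right) \left(-48\right) = \left(\frac{3 \frac{1}{-4}}{5} + 18\right) \left(-48\right) = \left(\frac{3 \left(- \frac{1}{4}\right)}{5} + 18\right) \left(-48\right) = \left(\frac{1}{5} \left(- \frac{3}{4}\right) + 18\right) \left(-48\right) = \left(- \frac{3}{20} + 18\right) \left(-48\right) = \frac{357}{20} \left(-48\right) = - \frac{4284}{5}$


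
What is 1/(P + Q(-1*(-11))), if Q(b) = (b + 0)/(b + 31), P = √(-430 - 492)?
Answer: 462/1626529 - 1764*I*√922/1626529 ≈ 0.00028404 - 0.032931*I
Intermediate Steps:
P = I*√922 (P = √(-922) = I*√922 ≈ 30.364*I)
Q(b) = b/(31 + b)
1/(P + Q(-1*(-11))) = 1/(I*√922 + (-1*(-11))/(31 - 1*(-11))) = 1/(I*√922 + 11/(31 + 11)) = 1/(I*√922 + 11/42) = 1/(11/42 + I*√922)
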